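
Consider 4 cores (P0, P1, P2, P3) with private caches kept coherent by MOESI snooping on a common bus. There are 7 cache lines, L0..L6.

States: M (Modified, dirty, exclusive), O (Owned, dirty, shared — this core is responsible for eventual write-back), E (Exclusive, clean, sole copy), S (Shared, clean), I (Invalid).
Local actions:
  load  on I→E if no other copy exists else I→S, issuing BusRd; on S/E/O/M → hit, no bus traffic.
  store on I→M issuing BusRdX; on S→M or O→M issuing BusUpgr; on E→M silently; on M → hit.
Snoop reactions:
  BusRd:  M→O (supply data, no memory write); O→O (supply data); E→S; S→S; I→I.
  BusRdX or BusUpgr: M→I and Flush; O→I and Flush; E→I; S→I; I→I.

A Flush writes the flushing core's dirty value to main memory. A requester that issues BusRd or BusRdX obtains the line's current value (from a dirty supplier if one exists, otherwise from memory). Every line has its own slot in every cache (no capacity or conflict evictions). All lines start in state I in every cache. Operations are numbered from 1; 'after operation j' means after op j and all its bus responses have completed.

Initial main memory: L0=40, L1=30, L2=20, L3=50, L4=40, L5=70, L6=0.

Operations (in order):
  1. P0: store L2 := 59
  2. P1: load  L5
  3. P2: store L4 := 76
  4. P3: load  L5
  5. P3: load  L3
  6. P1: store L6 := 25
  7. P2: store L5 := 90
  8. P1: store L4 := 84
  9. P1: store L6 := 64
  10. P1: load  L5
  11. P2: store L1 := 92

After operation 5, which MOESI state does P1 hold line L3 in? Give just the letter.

state = I

1. P0: store L2 := 59  bus=[BusRdX]  L2: P0=M P1=I P2=I P3=I  mem[L2]=20
2. P1: load  L5  bus=[BusRd]  L5: P0=I P1=E P2=I P3=I  mem[L5]=70
3. P2: store L4 := 76  bus=[BusRdX]  L4: P0=I P1=I P2=M P3=I  mem[L4]=40
4. P3: load  L5  bus=[BusRd]  L5: P0=I P1=S P2=I P3=S  mem[L5]=70
5. P3: load  L3  bus=[BusRd]  L3: P0=I P1=I P2=I P3=E  mem[L3]=50
6. P1: store L6 := 25  bus=[BusRdX]  L6: P0=I P1=M P2=I P3=I  mem[L6]=0
7. P2: store L5 := 90  bus=[BusRdX]  L5: P0=I P1=I P2=M P3=I  mem[L5]=70
8. P1: store L4 := 84  bus=[BusRdX,Flush]  L4: P0=I P1=M P2=I P3=I  mem[L4]=76
9. P1: store L6 := 64  bus=[-]  L6: P0=I P1=M P2=I P3=I  mem[L6]=0
10. P1: load  L5  bus=[BusRd]  L5: P0=I P1=S P2=O P3=I  mem[L5]=70
11. P2: store L1 := 92  bus=[BusRdX]  L1: P0=I P1=I P2=M P3=I  mem[L1]=30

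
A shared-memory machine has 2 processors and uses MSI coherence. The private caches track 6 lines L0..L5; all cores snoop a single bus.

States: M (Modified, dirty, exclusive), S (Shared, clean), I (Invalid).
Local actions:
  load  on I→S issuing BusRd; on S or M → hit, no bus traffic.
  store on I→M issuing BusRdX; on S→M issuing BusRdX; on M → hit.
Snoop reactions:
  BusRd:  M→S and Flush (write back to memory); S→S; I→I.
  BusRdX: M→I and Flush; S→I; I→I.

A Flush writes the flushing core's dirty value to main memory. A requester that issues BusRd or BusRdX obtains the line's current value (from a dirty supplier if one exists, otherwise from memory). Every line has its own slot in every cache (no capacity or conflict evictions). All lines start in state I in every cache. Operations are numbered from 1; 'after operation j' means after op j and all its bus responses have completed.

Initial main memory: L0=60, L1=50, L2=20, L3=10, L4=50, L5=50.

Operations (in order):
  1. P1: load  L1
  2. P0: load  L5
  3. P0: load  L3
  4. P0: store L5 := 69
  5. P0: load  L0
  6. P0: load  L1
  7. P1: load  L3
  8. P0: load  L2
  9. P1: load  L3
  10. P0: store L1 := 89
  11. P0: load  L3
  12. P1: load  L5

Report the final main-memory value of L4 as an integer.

memory[L4] = 50

step 1: P1: load  L1  ⟶  IS  (L1)  txn=BusRd  M[L1]=50
step 2: P0: load  L5  ⟶  SI  (L5)  txn=BusRd  M[L5]=50
step 3: P0: load  L3  ⟶  SI  (L3)  txn=BusRd  M[L3]=10
step 4: P0: store L5 := 69  ⟶  MI  (L5)  txn=BusRdX  M[L5]=50
step 5: P0: load  L0  ⟶  SI  (L0)  txn=BusRd  M[L0]=60
step 6: P0: load  L1  ⟶  SS  (L1)  txn=BusRd  M[L1]=50
step 7: P1: load  L3  ⟶  SS  (L3)  txn=BusRd  M[L3]=10
step 8: P0: load  L2  ⟶  SI  (L2)  txn=BusRd  M[L2]=20
step 9: P1: load  L3  ⟶  SS  (L3)  txn=∅  M[L3]=10
step 10: P0: store L1 := 89  ⟶  MI  (L1)  txn=BusRdX  M[L1]=50
step 11: P0: load  L3  ⟶  SS  (L3)  txn=∅  M[L3]=10
step 12: P1: load  L5  ⟶  SS  (L5)  txn=BusRd+Flush  M[L5]=69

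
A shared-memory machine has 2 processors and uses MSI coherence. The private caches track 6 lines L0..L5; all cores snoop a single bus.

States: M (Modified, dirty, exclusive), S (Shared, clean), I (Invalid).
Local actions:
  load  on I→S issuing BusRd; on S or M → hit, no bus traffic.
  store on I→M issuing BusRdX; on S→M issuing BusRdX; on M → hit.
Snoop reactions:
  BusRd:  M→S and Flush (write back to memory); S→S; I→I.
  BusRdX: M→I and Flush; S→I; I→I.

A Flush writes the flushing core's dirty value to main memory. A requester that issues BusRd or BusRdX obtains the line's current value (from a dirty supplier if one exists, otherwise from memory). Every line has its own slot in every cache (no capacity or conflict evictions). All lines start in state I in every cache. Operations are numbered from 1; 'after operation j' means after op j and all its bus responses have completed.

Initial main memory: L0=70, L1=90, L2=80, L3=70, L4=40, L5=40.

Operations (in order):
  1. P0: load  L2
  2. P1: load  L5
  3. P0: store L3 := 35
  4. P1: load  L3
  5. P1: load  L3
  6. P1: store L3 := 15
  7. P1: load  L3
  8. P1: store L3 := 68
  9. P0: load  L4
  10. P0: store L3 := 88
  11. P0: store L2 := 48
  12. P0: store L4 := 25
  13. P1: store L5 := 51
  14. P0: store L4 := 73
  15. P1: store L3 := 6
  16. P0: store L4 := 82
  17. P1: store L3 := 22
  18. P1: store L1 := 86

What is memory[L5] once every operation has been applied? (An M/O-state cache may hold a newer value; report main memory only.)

step 1: P0: load  L2  ⟶  SI  (L2)  txn=BusRd  M[L2]=80
step 2: P1: load  L5  ⟶  IS  (L5)  txn=BusRd  M[L5]=40
step 3: P0: store L3 := 35  ⟶  MI  (L3)  txn=BusRdX  M[L3]=70
step 4: P1: load  L3  ⟶  SS  (L3)  txn=BusRd+Flush  M[L3]=35
step 5: P1: load  L3  ⟶  SS  (L3)  txn=∅  M[L3]=35
step 6: P1: store L3 := 15  ⟶  IM  (L3)  txn=BusRdX  M[L3]=35
step 7: P1: load  L3  ⟶  IM  (L3)  txn=∅  M[L3]=35
step 8: P1: store L3 := 68  ⟶  IM  (L3)  txn=∅  M[L3]=35
step 9: P0: load  L4  ⟶  SI  (L4)  txn=BusRd  M[L4]=40
step 10: P0: store L3 := 88  ⟶  MI  (L3)  txn=BusRdX+Flush  M[L3]=68
step 11: P0: store L2 := 48  ⟶  MI  (L2)  txn=BusRdX  M[L2]=80
step 12: P0: store L4 := 25  ⟶  MI  (L4)  txn=BusRdX  M[L4]=40
step 13: P1: store L5 := 51  ⟶  IM  (L5)  txn=BusRdX  M[L5]=40
step 14: P0: store L4 := 73  ⟶  MI  (L4)  txn=∅  M[L4]=40
step 15: P1: store L3 := 6  ⟶  IM  (L3)  txn=BusRdX+Flush  M[L3]=88
step 16: P0: store L4 := 82  ⟶  MI  (L4)  txn=∅  M[L4]=40
step 17: P1: store L3 := 22  ⟶  IM  (L3)  txn=∅  M[L3]=88
step 18: P1: store L1 := 86  ⟶  IM  (L1)  txn=BusRdX  M[L1]=90

memory[L5] = 40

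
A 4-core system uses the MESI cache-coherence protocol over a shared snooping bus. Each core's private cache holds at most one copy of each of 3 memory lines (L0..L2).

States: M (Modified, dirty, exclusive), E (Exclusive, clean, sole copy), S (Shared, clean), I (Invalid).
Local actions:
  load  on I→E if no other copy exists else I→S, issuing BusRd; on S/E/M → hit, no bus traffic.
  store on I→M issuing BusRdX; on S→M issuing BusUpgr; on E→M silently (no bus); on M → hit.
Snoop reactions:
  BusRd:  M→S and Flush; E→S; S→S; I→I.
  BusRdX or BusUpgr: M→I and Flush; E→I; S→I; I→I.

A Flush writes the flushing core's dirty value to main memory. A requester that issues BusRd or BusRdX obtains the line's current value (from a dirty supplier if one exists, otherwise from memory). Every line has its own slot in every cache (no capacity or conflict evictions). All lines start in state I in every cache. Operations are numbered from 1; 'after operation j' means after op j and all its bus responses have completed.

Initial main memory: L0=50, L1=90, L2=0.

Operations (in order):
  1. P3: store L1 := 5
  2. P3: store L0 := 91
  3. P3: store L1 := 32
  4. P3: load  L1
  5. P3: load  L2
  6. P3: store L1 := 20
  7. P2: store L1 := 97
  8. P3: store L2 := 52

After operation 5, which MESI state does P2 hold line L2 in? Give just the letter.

[1] P3: store L1 := 5 | P0:I, P1:I, P2:I, P3:M(5) | bus: BusRdX
[2] P3: store L0 := 91 | P0:I, P1:I, P2:I, P3:M(91) | bus: BusRdX
[3] P3: store L1 := 32 | P0:I, P1:I, P2:I, P3:M(32) | bus: none
[4] P3: load  L1 | P0:I, P1:I, P2:I, P3:M(32) | bus: none
[5] P3: load  L2 | P0:I, P1:I, P2:I, P3:E(0) | bus: BusRd
[6] P3: store L1 := 20 | P0:I, P1:I, P2:I, P3:M(20) | bus: none
[7] P2: store L1 := 97 | P0:I, P1:I, P2:M(97), P3:I | bus: BusRdX,Flush
[8] P3: store L2 := 52 | P0:I, P1:I, P2:I, P3:M(52) | bus: none

state = I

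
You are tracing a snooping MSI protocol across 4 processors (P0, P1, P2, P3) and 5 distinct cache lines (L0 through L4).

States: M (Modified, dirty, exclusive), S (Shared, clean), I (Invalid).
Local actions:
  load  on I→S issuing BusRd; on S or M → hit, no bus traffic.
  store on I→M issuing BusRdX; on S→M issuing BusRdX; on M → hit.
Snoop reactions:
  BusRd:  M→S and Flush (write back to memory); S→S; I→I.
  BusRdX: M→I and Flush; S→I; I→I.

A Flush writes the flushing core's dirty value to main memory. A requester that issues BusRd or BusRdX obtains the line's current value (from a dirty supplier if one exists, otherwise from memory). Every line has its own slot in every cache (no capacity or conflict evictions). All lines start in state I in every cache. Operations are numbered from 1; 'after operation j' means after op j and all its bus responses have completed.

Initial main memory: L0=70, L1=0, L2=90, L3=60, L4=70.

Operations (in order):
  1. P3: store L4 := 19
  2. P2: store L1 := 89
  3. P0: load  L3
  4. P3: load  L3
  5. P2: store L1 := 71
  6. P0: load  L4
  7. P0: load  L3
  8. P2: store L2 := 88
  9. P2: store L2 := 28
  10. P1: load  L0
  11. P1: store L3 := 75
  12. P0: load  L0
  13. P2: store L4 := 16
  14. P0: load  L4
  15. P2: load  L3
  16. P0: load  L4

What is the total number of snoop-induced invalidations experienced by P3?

[1] P3: store L4 := 19 | P0:I, P1:I, P2:I, P3:M(19) | bus: BusRdX
[2] P2: store L1 := 89 | P0:I, P1:I, P2:M(89), P3:I | bus: BusRdX
[3] P0: load  L3 | P0:S(60), P1:I, P2:I, P3:I | bus: BusRd
[4] P3: load  L3 | P0:S(60), P1:I, P2:I, P3:S(60) | bus: BusRd
[5] P2: store L1 := 71 | P0:I, P1:I, P2:M(71), P3:I | bus: none
[6] P0: load  L4 | P0:S(19), P1:I, P2:I, P3:S(19) | bus: BusRd,Flush
[7] P0: load  L3 | P0:S(60), P1:I, P2:I, P3:S(60) | bus: none
[8] P2: store L2 := 88 | P0:I, P1:I, P2:M(88), P3:I | bus: BusRdX
[9] P2: store L2 := 28 | P0:I, P1:I, P2:M(28), P3:I | bus: none
[10] P1: load  L0 | P0:I, P1:S(70), P2:I, P3:I | bus: BusRd
[11] P1: store L3 := 75 | P0:I, P1:M(75), P2:I, P3:I | bus: BusRdX
[12] P0: load  L0 | P0:S(70), P1:S(70), P2:I, P3:I | bus: BusRd
[13] P2: store L4 := 16 | P0:I, P1:I, P2:M(16), P3:I | bus: BusRdX
[14] P0: load  L4 | P0:S(16), P1:I, P2:S(16), P3:I | bus: BusRd,Flush
[15] P2: load  L3 | P0:I, P1:S(75), P2:S(75), P3:I | bus: BusRd,Flush
[16] P0: load  L4 | P0:S(16), P1:I, P2:S(16), P3:I | bus: none

invalidations = 2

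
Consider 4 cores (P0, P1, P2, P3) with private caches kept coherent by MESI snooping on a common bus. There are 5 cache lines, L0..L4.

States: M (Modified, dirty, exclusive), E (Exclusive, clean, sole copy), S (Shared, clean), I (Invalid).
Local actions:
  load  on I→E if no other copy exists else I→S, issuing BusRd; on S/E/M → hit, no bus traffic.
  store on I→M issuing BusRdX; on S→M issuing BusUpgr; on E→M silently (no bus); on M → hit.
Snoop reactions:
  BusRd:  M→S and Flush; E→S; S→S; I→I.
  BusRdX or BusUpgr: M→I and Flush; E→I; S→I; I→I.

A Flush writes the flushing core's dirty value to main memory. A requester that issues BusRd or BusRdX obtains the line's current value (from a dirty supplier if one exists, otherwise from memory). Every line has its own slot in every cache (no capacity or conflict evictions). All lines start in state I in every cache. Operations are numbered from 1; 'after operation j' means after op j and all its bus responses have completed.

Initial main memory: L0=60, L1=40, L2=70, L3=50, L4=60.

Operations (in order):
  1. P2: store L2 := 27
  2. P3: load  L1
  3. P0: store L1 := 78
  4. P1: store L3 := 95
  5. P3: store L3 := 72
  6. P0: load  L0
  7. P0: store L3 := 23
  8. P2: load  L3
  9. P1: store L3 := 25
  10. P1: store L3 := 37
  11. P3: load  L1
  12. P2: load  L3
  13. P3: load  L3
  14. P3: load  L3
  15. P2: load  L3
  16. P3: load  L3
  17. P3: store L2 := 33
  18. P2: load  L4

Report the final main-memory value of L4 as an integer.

[1] P2: store L2 := 27 | P0:I, P1:I, P2:M(27), P3:I | bus: BusRdX
[2] P3: load  L1 | P0:I, P1:I, P2:I, P3:E(40) | bus: BusRd
[3] P0: store L1 := 78 | P0:M(78), P1:I, P2:I, P3:I | bus: BusRdX
[4] P1: store L3 := 95 | P0:I, P1:M(95), P2:I, P3:I | bus: BusRdX
[5] P3: store L3 := 72 | P0:I, P1:I, P2:I, P3:M(72) | bus: BusRdX,Flush
[6] P0: load  L0 | P0:E(60), P1:I, P2:I, P3:I | bus: BusRd
[7] P0: store L3 := 23 | P0:M(23), P1:I, P2:I, P3:I | bus: BusRdX,Flush
[8] P2: load  L3 | P0:S(23), P1:I, P2:S(23), P3:I | bus: BusRd,Flush
[9] P1: store L3 := 25 | P0:I, P1:M(25), P2:I, P3:I | bus: BusRdX
[10] P1: store L3 := 37 | P0:I, P1:M(37), P2:I, P3:I | bus: none
[11] P3: load  L1 | P0:S(78), P1:I, P2:I, P3:S(78) | bus: BusRd,Flush
[12] P2: load  L3 | P0:I, P1:S(37), P2:S(37), P3:I | bus: BusRd,Flush
[13] P3: load  L3 | P0:I, P1:S(37), P2:S(37), P3:S(37) | bus: BusRd
[14] P3: load  L3 | P0:I, P1:S(37), P2:S(37), P3:S(37) | bus: none
[15] P2: load  L3 | P0:I, P1:S(37), P2:S(37), P3:S(37) | bus: none
[16] P3: load  L3 | P0:I, P1:S(37), P2:S(37), P3:S(37) | bus: none
[17] P3: store L2 := 33 | P0:I, P1:I, P2:I, P3:M(33) | bus: BusRdX,Flush
[18] P2: load  L4 | P0:I, P1:I, P2:E(60), P3:I | bus: BusRd

memory[L4] = 60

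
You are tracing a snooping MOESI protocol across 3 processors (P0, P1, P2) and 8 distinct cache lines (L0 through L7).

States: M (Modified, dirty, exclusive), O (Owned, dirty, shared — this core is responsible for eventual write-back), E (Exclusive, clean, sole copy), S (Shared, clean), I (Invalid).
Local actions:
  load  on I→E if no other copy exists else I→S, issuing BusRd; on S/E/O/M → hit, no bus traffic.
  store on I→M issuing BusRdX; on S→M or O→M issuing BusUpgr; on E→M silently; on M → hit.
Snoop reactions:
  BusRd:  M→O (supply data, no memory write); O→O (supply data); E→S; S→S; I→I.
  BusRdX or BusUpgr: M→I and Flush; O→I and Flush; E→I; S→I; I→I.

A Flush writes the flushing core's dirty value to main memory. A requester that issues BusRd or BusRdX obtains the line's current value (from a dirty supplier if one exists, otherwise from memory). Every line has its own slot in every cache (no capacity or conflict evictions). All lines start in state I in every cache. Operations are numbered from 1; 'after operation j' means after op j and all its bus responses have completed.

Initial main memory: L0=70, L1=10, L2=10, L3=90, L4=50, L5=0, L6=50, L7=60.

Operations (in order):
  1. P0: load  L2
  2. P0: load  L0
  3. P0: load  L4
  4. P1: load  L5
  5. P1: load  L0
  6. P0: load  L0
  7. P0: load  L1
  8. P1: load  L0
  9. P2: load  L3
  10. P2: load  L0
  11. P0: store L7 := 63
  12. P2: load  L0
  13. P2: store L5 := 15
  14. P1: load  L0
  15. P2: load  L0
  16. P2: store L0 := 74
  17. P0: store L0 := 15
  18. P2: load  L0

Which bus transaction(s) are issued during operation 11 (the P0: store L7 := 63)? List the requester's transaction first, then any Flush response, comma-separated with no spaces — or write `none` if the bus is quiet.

1. P0: load  L2  bus=[BusRd]  L2: P0=E P1=I P2=I  mem[L2]=10
2. P0: load  L0  bus=[BusRd]  L0: P0=E P1=I P2=I  mem[L0]=70
3. P0: load  L4  bus=[BusRd]  L4: P0=E P1=I P2=I  mem[L4]=50
4. P1: load  L5  bus=[BusRd]  L5: P0=I P1=E P2=I  mem[L5]=0
5. P1: load  L0  bus=[BusRd]  L0: P0=S P1=S P2=I  mem[L0]=70
6. P0: load  L0  bus=[-]  L0: P0=S P1=S P2=I  mem[L0]=70
7. P0: load  L1  bus=[BusRd]  L1: P0=E P1=I P2=I  mem[L1]=10
8. P1: load  L0  bus=[-]  L0: P0=S P1=S P2=I  mem[L0]=70
9. P2: load  L3  bus=[BusRd]  L3: P0=I P1=I P2=E  mem[L3]=90
10. P2: load  L0  bus=[BusRd]  L0: P0=S P1=S P2=S  mem[L0]=70
11. P0: store L7 := 63  bus=[BusRdX]  L7: P0=M P1=I P2=I  mem[L7]=60
12. P2: load  L0  bus=[-]  L0: P0=S P1=S P2=S  mem[L0]=70
13. P2: store L5 := 15  bus=[BusRdX]  L5: P0=I P1=I P2=M  mem[L5]=0
14. P1: load  L0  bus=[-]  L0: P0=S P1=S P2=S  mem[L0]=70
15. P2: load  L0  bus=[-]  L0: P0=S P1=S P2=S  mem[L0]=70
16. P2: store L0 := 74  bus=[BusUpgr]  L0: P0=I P1=I P2=M  mem[L0]=70
17. P0: store L0 := 15  bus=[BusRdX,Flush]  L0: P0=M P1=I P2=I  mem[L0]=74
18. P2: load  L0  bus=[BusRd]  L0: P0=O P1=I P2=S  mem[L0]=74

bus = BusRdX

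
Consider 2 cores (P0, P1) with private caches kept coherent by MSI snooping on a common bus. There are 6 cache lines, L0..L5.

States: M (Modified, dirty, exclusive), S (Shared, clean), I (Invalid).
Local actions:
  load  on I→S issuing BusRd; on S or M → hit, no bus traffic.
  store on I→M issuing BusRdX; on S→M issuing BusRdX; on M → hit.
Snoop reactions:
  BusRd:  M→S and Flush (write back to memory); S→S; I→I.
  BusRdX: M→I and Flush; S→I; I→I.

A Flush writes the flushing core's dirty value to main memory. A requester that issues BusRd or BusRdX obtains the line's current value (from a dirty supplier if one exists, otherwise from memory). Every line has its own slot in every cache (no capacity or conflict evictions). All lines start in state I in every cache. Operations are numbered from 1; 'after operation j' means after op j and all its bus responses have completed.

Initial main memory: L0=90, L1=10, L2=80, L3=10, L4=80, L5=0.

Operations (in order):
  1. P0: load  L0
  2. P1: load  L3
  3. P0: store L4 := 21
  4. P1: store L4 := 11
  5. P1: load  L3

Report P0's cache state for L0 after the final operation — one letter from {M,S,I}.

[1] P0: load  L0 | P0:S(90), P1:I | bus: BusRd
[2] P1: load  L3 | P0:I, P1:S(10) | bus: BusRd
[3] P0: store L4 := 21 | P0:M(21), P1:I | bus: BusRdX
[4] P1: store L4 := 11 | P0:I, P1:M(11) | bus: BusRdX,Flush
[5] P1: load  L3 | P0:I, P1:S(10) | bus: none

state = S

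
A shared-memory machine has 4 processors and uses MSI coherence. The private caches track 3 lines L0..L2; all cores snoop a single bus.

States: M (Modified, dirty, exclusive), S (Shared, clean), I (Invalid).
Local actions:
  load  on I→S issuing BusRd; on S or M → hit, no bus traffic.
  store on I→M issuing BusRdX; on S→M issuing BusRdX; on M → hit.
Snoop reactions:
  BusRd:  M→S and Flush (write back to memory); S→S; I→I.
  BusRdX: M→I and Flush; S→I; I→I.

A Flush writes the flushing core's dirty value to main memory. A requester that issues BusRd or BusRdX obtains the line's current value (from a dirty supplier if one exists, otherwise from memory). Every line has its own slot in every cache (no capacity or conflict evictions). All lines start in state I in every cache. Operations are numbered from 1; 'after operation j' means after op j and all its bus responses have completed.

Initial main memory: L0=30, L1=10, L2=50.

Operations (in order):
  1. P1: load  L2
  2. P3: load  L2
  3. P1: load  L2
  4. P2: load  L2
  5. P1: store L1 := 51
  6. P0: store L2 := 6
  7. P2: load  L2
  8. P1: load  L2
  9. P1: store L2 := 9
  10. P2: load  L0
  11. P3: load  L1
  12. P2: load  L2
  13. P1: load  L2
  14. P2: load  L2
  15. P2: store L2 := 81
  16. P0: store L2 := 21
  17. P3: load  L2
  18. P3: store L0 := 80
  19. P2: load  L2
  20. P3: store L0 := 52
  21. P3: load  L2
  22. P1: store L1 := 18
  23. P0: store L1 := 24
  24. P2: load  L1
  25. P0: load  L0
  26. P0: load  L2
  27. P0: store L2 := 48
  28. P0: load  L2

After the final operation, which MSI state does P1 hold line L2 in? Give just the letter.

state = I

[1] P1: load  L2 | P0:I, P1:S(50), P2:I, P3:I | bus: BusRd
[2] P3: load  L2 | P0:I, P1:S(50), P2:I, P3:S(50) | bus: BusRd
[3] P1: load  L2 | P0:I, P1:S(50), P2:I, P3:S(50) | bus: none
[4] P2: load  L2 | P0:I, P1:S(50), P2:S(50), P3:S(50) | bus: BusRd
[5] P1: store L1 := 51 | P0:I, P1:M(51), P2:I, P3:I | bus: BusRdX
[6] P0: store L2 := 6 | P0:M(6), P1:I, P2:I, P3:I | bus: BusRdX
[7] P2: load  L2 | P0:S(6), P1:I, P2:S(6), P3:I | bus: BusRd,Flush
[8] P1: load  L2 | P0:S(6), P1:S(6), P2:S(6), P3:I | bus: BusRd
[9] P1: store L2 := 9 | P0:I, P1:M(9), P2:I, P3:I | bus: BusRdX
[10] P2: load  L0 | P0:I, P1:I, P2:S(30), P3:I | bus: BusRd
[11] P3: load  L1 | P0:I, P1:S(51), P2:I, P3:S(51) | bus: BusRd,Flush
[12] P2: load  L2 | P0:I, P1:S(9), P2:S(9), P3:I | bus: BusRd,Flush
[13] P1: load  L2 | P0:I, P1:S(9), P2:S(9), P3:I | bus: none
[14] P2: load  L2 | P0:I, P1:S(9), P2:S(9), P3:I | bus: none
[15] P2: store L2 := 81 | P0:I, P1:I, P2:M(81), P3:I | bus: BusRdX
[16] P0: store L2 := 21 | P0:M(21), P1:I, P2:I, P3:I | bus: BusRdX,Flush
[17] P3: load  L2 | P0:S(21), P1:I, P2:I, P3:S(21) | bus: BusRd,Flush
[18] P3: store L0 := 80 | P0:I, P1:I, P2:I, P3:M(80) | bus: BusRdX
[19] P2: load  L2 | P0:S(21), P1:I, P2:S(21), P3:S(21) | bus: BusRd
[20] P3: store L0 := 52 | P0:I, P1:I, P2:I, P3:M(52) | bus: none
[21] P3: load  L2 | P0:S(21), P1:I, P2:S(21), P3:S(21) | bus: none
[22] P1: store L1 := 18 | P0:I, P1:M(18), P2:I, P3:I | bus: BusRdX
[23] P0: store L1 := 24 | P0:M(24), P1:I, P2:I, P3:I | bus: BusRdX,Flush
[24] P2: load  L1 | P0:S(24), P1:I, P2:S(24), P3:I | bus: BusRd,Flush
[25] P0: load  L0 | P0:S(52), P1:I, P2:I, P3:S(52) | bus: BusRd,Flush
[26] P0: load  L2 | P0:S(21), P1:I, P2:S(21), P3:S(21) | bus: none
[27] P0: store L2 := 48 | P0:M(48), P1:I, P2:I, P3:I | bus: BusRdX
[28] P0: load  L2 | P0:M(48), P1:I, P2:I, P3:I | bus: none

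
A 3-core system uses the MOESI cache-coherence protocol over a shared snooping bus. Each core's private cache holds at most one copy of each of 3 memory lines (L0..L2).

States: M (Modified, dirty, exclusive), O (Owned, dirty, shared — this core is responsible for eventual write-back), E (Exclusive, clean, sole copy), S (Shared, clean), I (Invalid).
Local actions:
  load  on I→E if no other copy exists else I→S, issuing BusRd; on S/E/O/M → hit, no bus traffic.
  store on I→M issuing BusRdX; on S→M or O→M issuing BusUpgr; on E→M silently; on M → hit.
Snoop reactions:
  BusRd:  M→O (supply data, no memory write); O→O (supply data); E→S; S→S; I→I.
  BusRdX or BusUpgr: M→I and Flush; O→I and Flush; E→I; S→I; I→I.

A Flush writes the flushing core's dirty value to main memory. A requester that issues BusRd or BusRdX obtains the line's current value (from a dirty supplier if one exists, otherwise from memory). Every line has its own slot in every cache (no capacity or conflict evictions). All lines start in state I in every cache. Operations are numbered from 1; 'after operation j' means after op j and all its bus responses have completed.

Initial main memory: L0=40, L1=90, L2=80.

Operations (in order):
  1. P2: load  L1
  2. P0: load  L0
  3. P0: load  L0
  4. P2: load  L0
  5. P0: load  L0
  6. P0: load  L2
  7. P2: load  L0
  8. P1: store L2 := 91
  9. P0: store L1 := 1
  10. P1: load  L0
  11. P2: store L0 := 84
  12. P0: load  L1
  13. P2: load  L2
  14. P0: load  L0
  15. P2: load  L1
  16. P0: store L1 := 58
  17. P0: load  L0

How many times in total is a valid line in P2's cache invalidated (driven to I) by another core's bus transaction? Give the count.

  op1 P2: load  L1 → I/I/E on L1; bus BusRd; mem=90
  op2 P0: load  L0 → E/I/I on L0; bus BusRd; mem=40
  op3 P0: load  L0 → E/I/I on L0; bus (none); mem=40
  op4 P2: load  L0 → S/I/S on L0; bus BusRd; mem=40
  op5 P0: load  L0 → S/I/S on L0; bus (none); mem=40
  op6 P0: load  L2 → E/I/I on L2; bus BusRd; mem=80
  op7 P2: load  L0 → S/I/S on L0; bus (none); mem=40
  op8 P1: store L2 := 91 → I/M/I on L2; bus BusRdX; mem=80
  op9 P0: store L1 := 1 → M/I/I on L1; bus BusRdX; mem=90
  op10 P1: load  L0 → S/S/S on L0; bus BusRd; mem=40
  op11 P2: store L0 := 84 → I/I/M on L0; bus BusUpgr; mem=40
  op12 P0: load  L1 → M/I/I on L1; bus (none); mem=90
  op13 P2: load  L2 → I/O/S on L2; bus BusRd; mem=80
  op14 P0: load  L0 → S/I/O on L0; bus BusRd; mem=40
  op15 P2: load  L1 → O/I/S on L1; bus BusRd; mem=90
  op16 P0: store L1 := 58 → M/I/I on L1; bus BusUpgr; mem=90
  op17 P0: load  L0 → S/I/O on L0; bus (none); mem=40

invalidations = 2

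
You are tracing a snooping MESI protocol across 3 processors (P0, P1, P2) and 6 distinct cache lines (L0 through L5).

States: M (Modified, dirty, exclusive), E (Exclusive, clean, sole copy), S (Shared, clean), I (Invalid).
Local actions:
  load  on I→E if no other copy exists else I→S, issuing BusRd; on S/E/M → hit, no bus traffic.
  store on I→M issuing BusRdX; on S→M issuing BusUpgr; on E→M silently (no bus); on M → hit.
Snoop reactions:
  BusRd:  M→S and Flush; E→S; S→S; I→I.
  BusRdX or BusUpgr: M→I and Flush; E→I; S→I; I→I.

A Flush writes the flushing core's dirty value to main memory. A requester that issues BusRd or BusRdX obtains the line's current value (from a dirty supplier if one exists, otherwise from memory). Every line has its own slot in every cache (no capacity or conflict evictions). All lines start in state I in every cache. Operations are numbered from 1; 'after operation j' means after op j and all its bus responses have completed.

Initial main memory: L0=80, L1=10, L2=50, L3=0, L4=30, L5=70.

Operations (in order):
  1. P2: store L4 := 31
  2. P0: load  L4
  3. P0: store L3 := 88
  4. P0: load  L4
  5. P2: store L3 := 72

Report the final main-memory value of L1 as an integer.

1. P2: store L4 := 31  bus=[BusRdX]  L4: P0=I P1=I P2=M  mem[L4]=30
2. P0: load  L4  bus=[BusRd,Flush]  L4: P0=S P1=I P2=S  mem[L4]=31
3. P0: store L3 := 88  bus=[BusRdX]  L3: P0=M P1=I P2=I  mem[L3]=0
4. P0: load  L4  bus=[-]  L4: P0=S P1=I P2=S  mem[L4]=31
5. P2: store L3 := 72  bus=[BusRdX,Flush]  L3: P0=I P1=I P2=M  mem[L3]=88

memory[L1] = 10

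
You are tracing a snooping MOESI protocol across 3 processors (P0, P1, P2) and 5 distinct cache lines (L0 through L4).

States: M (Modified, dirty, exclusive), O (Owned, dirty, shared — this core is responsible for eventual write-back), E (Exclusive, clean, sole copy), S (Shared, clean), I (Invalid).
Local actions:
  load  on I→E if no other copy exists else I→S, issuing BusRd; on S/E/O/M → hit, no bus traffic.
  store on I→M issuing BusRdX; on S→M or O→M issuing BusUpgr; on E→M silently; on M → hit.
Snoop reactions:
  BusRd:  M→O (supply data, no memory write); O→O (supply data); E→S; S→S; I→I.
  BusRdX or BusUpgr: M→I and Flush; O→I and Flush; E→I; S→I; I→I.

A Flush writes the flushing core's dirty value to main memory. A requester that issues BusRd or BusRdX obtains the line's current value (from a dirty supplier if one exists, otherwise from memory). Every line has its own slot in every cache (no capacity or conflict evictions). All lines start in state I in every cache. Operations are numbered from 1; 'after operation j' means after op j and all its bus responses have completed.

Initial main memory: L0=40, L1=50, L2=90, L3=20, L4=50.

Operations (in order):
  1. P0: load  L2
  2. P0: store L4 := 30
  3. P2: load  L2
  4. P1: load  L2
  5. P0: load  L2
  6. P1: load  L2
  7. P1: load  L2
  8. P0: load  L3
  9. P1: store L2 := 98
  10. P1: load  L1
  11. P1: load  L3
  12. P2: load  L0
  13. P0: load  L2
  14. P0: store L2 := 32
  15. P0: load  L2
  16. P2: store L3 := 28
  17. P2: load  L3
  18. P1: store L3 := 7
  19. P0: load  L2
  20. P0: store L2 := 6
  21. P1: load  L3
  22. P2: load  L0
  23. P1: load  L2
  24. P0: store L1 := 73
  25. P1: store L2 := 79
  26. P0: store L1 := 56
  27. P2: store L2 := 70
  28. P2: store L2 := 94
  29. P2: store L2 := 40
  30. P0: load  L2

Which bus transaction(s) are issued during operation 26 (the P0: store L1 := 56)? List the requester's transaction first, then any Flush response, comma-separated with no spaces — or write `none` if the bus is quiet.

bus = none

step 1: P0: load  L2  ⟶  EII  (L2)  txn=BusRd  M[L2]=90
step 2: P0: store L4 := 30  ⟶  MII  (L4)  txn=BusRdX  M[L4]=50
step 3: P2: load  L2  ⟶  SIS  (L2)  txn=BusRd  M[L2]=90
step 4: P1: load  L2  ⟶  SSS  (L2)  txn=BusRd  M[L2]=90
step 5: P0: load  L2  ⟶  SSS  (L2)  txn=∅  M[L2]=90
step 6: P1: load  L2  ⟶  SSS  (L2)  txn=∅  M[L2]=90
step 7: P1: load  L2  ⟶  SSS  (L2)  txn=∅  M[L2]=90
step 8: P0: load  L3  ⟶  EII  (L3)  txn=BusRd  M[L3]=20
step 9: P1: store L2 := 98  ⟶  IMI  (L2)  txn=BusUpgr  M[L2]=90
step 10: P1: load  L1  ⟶  IEI  (L1)  txn=BusRd  M[L1]=50
step 11: P1: load  L3  ⟶  SSI  (L3)  txn=BusRd  M[L3]=20
step 12: P2: load  L0  ⟶  IIE  (L0)  txn=BusRd  M[L0]=40
step 13: P0: load  L2  ⟶  SOI  (L2)  txn=BusRd  M[L2]=90
step 14: P0: store L2 := 32  ⟶  MII  (L2)  txn=BusUpgr+Flush  M[L2]=98
step 15: P0: load  L2  ⟶  MII  (L2)  txn=∅  M[L2]=98
step 16: P2: store L3 := 28  ⟶  IIM  (L3)  txn=BusRdX  M[L3]=20
step 17: P2: load  L3  ⟶  IIM  (L3)  txn=∅  M[L3]=20
step 18: P1: store L3 := 7  ⟶  IMI  (L3)  txn=BusRdX+Flush  M[L3]=28
step 19: P0: load  L2  ⟶  MII  (L2)  txn=∅  M[L2]=98
step 20: P0: store L2 := 6  ⟶  MII  (L2)  txn=∅  M[L2]=98
step 21: P1: load  L3  ⟶  IMI  (L3)  txn=∅  M[L3]=28
step 22: P2: load  L0  ⟶  IIE  (L0)  txn=∅  M[L0]=40
step 23: P1: load  L2  ⟶  OSI  (L2)  txn=BusRd  M[L2]=98
step 24: P0: store L1 := 73  ⟶  MII  (L1)  txn=BusRdX  M[L1]=50
step 25: P1: store L2 := 79  ⟶  IMI  (L2)  txn=BusUpgr+Flush  M[L2]=6
step 26: P0: store L1 := 56  ⟶  MII  (L1)  txn=∅  M[L1]=50
step 27: P2: store L2 := 70  ⟶  IIM  (L2)  txn=BusRdX+Flush  M[L2]=79
step 28: P2: store L2 := 94  ⟶  IIM  (L2)  txn=∅  M[L2]=79
step 29: P2: store L2 := 40  ⟶  IIM  (L2)  txn=∅  M[L2]=79
step 30: P0: load  L2  ⟶  SIO  (L2)  txn=BusRd  M[L2]=79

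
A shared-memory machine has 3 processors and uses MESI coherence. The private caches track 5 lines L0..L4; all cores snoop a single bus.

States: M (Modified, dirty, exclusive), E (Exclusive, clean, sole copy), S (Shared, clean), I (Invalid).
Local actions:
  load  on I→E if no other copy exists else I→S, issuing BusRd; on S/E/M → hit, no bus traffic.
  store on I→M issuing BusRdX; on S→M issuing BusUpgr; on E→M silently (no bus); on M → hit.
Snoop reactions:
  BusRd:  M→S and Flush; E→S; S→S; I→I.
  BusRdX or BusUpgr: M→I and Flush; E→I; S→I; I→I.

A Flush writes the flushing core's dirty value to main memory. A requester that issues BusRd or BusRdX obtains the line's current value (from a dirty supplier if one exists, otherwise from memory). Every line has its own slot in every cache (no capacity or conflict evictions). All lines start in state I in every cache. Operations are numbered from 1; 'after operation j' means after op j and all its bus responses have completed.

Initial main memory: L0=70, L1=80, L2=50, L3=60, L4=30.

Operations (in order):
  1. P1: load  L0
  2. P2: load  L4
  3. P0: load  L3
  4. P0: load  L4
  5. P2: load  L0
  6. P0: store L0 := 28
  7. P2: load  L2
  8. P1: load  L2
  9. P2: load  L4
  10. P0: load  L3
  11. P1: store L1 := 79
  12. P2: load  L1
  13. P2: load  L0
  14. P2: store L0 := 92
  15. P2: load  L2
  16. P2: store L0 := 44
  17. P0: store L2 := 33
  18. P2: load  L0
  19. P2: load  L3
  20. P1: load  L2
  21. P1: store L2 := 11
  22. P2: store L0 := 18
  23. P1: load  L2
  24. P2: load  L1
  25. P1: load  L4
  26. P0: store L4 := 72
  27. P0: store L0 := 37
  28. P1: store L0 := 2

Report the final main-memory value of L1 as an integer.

memory[L1] = 79

1. P1: load  L0  bus=[BusRd]  L0: P0=I P1=E P2=I  mem[L0]=70
2. P2: load  L4  bus=[BusRd]  L4: P0=I P1=I P2=E  mem[L4]=30
3. P0: load  L3  bus=[BusRd]  L3: P0=E P1=I P2=I  mem[L3]=60
4. P0: load  L4  bus=[BusRd]  L4: P0=S P1=I P2=S  mem[L4]=30
5. P2: load  L0  bus=[BusRd]  L0: P0=I P1=S P2=S  mem[L0]=70
6. P0: store L0 := 28  bus=[BusRdX]  L0: P0=M P1=I P2=I  mem[L0]=70
7. P2: load  L2  bus=[BusRd]  L2: P0=I P1=I P2=E  mem[L2]=50
8. P1: load  L2  bus=[BusRd]  L2: P0=I P1=S P2=S  mem[L2]=50
9. P2: load  L4  bus=[-]  L4: P0=S P1=I P2=S  mem[L4]=30
10. P0: load  L3  bus=[-]  L3: P0=E P1=I P2=I  mem[L3]=60
11. P1: store L1 := 79  bus=[BusRdX]  L1: P0=I P1=M P2=I  mem[L1]=80
12. P2: load  L1  bus=[BusRd,Flush]  L1: P0=I P1=S P2=S  mem[L1]=79
13. P2: load  L0  bus=[BusRd,Flush]  L0: P0=S P1=I P2=S  mem[L0]=28
14. P2: store L0 := 92  bus=[BusUpgr]  L0: P0=I P1=I P2=M  mem[L0]=28
15. P2: load  L2  bus=[-]  L2: P0=I P1=S P2=S  mem[L2]=50
16. P2: store L0 := 44  bus=[-]  L0: P0=I P1=I P2=M  mem[L0]=28
17. P0: store L2 := 33  bus=[BusRdX]  L2: P0=M P1=I P2=I  mem[L2]=50
18. P2: load  L0  bus=[-]  L0: P0=I P1=I P2=M  mem[L0]=28
19. P2: load  L3  bus=[BusRd]  L3: P0=S P1=I P2=S  mem[L3]=60
20. P1: load  L2  bus=[BusRd,Flush]  L2: P0=S P1=S P2=I  mem[L2]=33
21. P1: store L2 := 11  bus=[BusUpgr]  L2: P0=I P1=M P2=I  mem[L2]=33
22. P2: store L0 := 18  bus=[-]  L0: P0=I P1=I P2=M  mem[L0]=28
23. P1: load  L2  bus=[-]  L2: P0=I P1=M P2=I  mem[L2]=33
24. P2: load  L1  bus=[-]  L1: P0=I P1=S P2=S  mem[L1]=79
25. P1: load  L4  bus=[BusRd]  L4: P0=S P1=S P2=S  mem[L4]=30
26. P0: store L4 := 72  bus=[BusUpgr]  L4: P0=M P1=I P2=I  mem[L4]=30
27. P0: store L0 := 37  bus=[BusRdX,Flush]  L0: P0=M P1=I P2=I  mem[L0]=18
28. P1: store L0 := 2  bus=[BusRdX,Flush]  L0: P0=I P1=M P2=I  mem[L0]=37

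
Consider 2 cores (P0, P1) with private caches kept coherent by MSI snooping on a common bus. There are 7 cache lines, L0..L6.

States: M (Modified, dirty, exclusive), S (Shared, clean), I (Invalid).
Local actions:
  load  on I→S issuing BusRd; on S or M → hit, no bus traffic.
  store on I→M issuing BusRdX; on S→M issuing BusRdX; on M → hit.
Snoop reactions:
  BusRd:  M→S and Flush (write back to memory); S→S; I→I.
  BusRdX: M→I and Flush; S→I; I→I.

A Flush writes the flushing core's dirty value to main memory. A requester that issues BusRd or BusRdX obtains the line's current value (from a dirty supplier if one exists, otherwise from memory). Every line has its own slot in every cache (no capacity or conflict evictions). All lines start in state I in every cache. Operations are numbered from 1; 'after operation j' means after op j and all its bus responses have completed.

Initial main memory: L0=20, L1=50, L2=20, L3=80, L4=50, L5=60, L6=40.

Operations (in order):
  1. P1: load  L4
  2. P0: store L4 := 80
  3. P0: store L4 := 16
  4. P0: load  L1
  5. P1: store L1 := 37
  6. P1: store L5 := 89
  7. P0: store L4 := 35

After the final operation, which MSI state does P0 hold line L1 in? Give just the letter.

state = I

  op1 P1: load  L4 → I/S on L4; bus BusRd; mem=50
  op2 P0: store L4 := 80 → M/I on L4; bus BusRdX; mem=50
  op3 P0: store L4 := 16 → M/I on L4; bus (none); mem=50
  op4 P0: load  L1 → S/I on L1; bus BusRd; mem=50
  op5 P1: store L1 := 37 → I/M on L1; bus BusRdX; mem=50
  op6 P1: store L5 := 89 → I/M on L5; bus BusRdX; mem=60
  op7 P0: store L4 := 35 → M/I on L4; bus (none); mem=50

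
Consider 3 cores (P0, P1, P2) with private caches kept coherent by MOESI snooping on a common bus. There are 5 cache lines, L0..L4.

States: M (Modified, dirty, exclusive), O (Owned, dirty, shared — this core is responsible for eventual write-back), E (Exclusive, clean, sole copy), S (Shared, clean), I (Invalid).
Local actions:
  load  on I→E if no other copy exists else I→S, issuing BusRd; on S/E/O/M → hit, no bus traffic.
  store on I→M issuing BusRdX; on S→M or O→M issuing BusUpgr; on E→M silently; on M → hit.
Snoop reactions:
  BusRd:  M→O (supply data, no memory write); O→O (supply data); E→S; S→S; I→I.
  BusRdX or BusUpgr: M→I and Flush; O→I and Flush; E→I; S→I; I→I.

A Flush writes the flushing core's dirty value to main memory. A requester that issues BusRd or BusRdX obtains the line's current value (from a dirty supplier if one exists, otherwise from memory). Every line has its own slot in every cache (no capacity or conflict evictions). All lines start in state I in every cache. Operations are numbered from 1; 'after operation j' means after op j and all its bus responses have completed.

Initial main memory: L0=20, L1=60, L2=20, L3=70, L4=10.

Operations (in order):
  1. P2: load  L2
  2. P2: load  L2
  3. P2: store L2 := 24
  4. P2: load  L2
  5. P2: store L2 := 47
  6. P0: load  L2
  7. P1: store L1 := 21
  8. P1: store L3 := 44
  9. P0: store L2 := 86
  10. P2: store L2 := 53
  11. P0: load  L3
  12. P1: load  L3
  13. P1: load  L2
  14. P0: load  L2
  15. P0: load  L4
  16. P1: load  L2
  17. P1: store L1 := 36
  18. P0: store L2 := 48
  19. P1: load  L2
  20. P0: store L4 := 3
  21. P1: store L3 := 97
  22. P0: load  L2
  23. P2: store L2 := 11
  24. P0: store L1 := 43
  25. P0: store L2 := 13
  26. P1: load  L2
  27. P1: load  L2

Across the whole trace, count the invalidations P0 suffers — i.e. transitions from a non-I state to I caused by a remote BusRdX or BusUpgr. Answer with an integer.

invalidations = 3

step 1: P2: load  L2  ⟶  IIE  (L2)  txn=BusRd  M[L2]=20
step 2: P2: load  L2  ⟶  IIE  (L2)  txn=∅  M[L2]=20
step 3: P2: store L2 := 24  ⟶  IIM  (L2)  txn=∅  M[L2]=20
step 4: P2: load  L2  ⟶  IIM  (L2)  txn=∅  M[L2]=20
step 5: P2: store L2 := 47  ⟶  IIM  (L2)  txn=∅  M[L2]=20
step 6: P0: load  L2  ⟶  SIO  (L2)  txn=BusRd  M[L2]=20
step 7: P1: store L1 := 21  ⟶  IMI  (L1)  txn=BusRdX  M[L1]=60
step 8: P1: store L3 := 44  ⟶  IMI  (L3)  txn=BusRdX  M[L3]=70
step 9: P0: store L2 := 86  ⟶  MII  (L2)  txn=BusUpgr+Flush  M[L2]=47
step 10: P2: store L2 := 53  ⟶  IIM  (L2)  txn=BusRdX+Flush  M[L2]=86
step 11: P0: load  L3  ⟶  SOI  (L3)  txn=BusRd  M[L3]=70
step 12: P1: load  L3  ⟶  SOI  (L3)  txn=∅  M[L3]=70
step 13: P1: load  L2  ⟶  ISO  (L2)  txn=BusRd  M[L2]=86
step 14: P0: load  L2  ⟶  SSO  (L2)  txn=BusRd  M[L2]=86
step 15: P0: load  L4  ⟶  EII  (L4)  txn=BusRd  M[L4]=10
step 16: P1: load  L2  ⟶  SSO  (L2)  txn=∅  M[L2]=86
step 17: P1: store L1 := 36  ⟶  IMI  (L1)  txn=∅  M[L1]=60
step 18: P0: store L2 := 48  ⟶  MII  (L2)  txn=BusUpgr+Flush  M[L2]=53
step 19: P1: load  L2  ⟶  OSI  (L2)  txn=BusRd  M[L2]=53
step 20: P0: store L4 := 3  ⟶  MII  (L4)  txn=∅  M[L4]=10
step 21: P1: store L3 := 97  ⟶  IMI  (L3)  txn=BusUpgr  M[L3]=70
step 22: P0: load  L2  ⟶  OSI  (L2)  txn=∅  M[L2]=53
step 23: P2: store L2 := 11  ⟶  IIM  (L2)  txn=BusRdX+Flush  M[L2]=48
step 24: P0: store L1 := 43  ⟶  MII  (L1)  txn=BusRdX+Flush  M[L1]=36
step 25: P0: store L2 := 13  ⟶  MII  (L2)  txn=BusRdX+Flush  M[L2]=11
step 26: P1: load  L2  ⟶  OSI  (L2)  txn=BusRd  M[L2]=11
step 27: P1: load  L2  ⟶  OSI  (L2)  txn=∅  M[L2]=11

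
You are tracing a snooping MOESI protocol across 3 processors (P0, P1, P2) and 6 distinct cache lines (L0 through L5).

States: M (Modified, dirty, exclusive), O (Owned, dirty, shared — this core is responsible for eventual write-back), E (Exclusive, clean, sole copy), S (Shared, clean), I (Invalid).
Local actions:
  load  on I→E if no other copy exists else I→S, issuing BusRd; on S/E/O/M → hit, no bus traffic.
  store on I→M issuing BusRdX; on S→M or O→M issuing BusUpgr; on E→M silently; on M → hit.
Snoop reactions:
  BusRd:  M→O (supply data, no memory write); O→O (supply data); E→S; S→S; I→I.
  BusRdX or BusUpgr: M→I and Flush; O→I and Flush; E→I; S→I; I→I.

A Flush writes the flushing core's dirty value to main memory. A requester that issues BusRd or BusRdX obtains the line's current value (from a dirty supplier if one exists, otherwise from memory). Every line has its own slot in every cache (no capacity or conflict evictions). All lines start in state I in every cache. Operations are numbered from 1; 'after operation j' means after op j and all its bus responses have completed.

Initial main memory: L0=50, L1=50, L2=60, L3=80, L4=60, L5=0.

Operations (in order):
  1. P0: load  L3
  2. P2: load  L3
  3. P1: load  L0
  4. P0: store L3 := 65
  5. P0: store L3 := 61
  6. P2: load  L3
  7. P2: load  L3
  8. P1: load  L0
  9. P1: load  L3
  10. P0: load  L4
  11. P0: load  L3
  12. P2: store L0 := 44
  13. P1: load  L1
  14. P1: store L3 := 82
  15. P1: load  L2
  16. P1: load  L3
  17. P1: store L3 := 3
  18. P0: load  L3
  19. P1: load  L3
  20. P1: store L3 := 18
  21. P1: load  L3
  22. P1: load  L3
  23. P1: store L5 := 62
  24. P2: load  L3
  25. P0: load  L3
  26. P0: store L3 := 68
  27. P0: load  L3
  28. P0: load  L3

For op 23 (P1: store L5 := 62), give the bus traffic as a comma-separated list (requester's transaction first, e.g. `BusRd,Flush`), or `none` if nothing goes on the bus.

1. P0: load  L3  bus=[BusRd]  L3: P0=E P1=I P2=I  mem[L3]=80
2. P2: load  L3  bus=[BusRd]  L3: P0=S P1=I P2=S  mem[L3]=80
3. P1: load  L0  bus=[BusRd]  L0: P0=I P1=E P2=I  mem[L0]=50
4. P0: store L3 := 65  bus=[BusUpgr]  L3: P0=M P1=I P2=I  mem[L3]=80
5. P0: store L3 := 61  bus=[-]  L3: P0=M P1=I P2=I  mem[L3]=80
6. P2: load  L3  bus=[BusRd]  L3: P0=O P1=I P2=S  mem[L3]=80
7. P2: load  L3  bus=[-]  L3: P0=O P1=I P2=S  mem[L3]=80
8. P1: load  L0  bus=[-]  L0: P0=I P1=E P2=I  mem[L0]=50
9. P1: load  L3  bus=[BusRd]  L3: P0=O P1=S P2=S  mem[L3]=80
10. P0: load  L4  bus=[BusRd]  L4: P0=E P1=I P2=I  mem[L4]=60
11. P0: load  L3  bus=[-]  L3: P0=O P1=S P2=S  mem[L3]=80
12. P2: store L0 := 44  bus=[BusRdX]  L0: P0=I P1=I P2=M  mem[L0]=50
13. P1: load  L1  bus=[BusRd]  L1: P0=I P1=E P2=I  mem[L1]=50
14. P1: store L3 := 82  bus=[BusUpgr,Flush]  L3: P0=I P1=M P2=I  mem[L3]=61
15. P1: load  L2  bus=[BusRd]  L2: P0=I P1=E P2=I  mem[L2]=60
16. P1: load  L3  bus=[-]  L3: P0=I P1=M P2=I  mem[L3]=61
17. P1: store L3 := 3  bus=[-]  L3: P0=I P1=M P2=I  mem[L3]=61
18. P0: load  L3  bus=[BusRd]  L3: P0=S P1=O P2=I  mem[L3]=61
19. P1: load  L3  bus=[-]  L3: P0=S P1=O P2=I  mem[L3]=61
20. P1: store L3 := 18  bus=[BusUpgr]  L3: P0=I P1=M P2=I  mem[L3]=61
21. P1: load  L3  bus=[-]  L3: P0=I P1=M P2=I  mem[L3]=61
22. P1: load  L3  bus=[-]  L3: P0=I P1=M P2=I  mem[L3]=61
23. P1: store L5 := 62  bus=[BusRdX]  L5: P0=I P1=M P2=I  mem[L5]=0
24. P2: load  L3  bus=[BusRd]  L3: P0=I P1=O P2=S  mem[L3]=61
25. P0: load  L3  bus=[BusRd]  L3: P0=S P1=O P2=S  mem[L3]=61
26. P0: store L3 := 68  bus=[BusUpgr,Flush]  L3: P0=M P1=I P2=I  mem[L3]=18
27. P0: load  L3  bus=[-]  L3: P0=M P1=I P2=I  mem[L3]=18
28. P0: load  L3  bus=[-]  L3: P0=M P1=I P2=I  mem[L3]=18

bus = BusRdX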